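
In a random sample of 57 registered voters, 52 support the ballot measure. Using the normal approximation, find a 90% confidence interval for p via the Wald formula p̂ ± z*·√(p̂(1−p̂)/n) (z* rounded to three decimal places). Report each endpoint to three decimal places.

The sample proportion is 52/57 = 0.91228.
SE(p̂) = √(0.91228·0.08772/57) = 0.037469.
The 90% critical value is z* = 1.645.
Margin of error: 1.645 × 0.037469 = 0.06164.
CI: 0.91228 ± 0.06164 = (0.851, 0.974).

(0.851, 0.974)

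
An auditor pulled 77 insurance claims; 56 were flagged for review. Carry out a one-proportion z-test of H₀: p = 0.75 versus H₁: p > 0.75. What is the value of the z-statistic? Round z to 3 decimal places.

z = -0.461

p̂ = 56/77 = 0.72727.
SE₀ = √(0.75·0.25/77) = 0.049346.
z = (p̂ − p₀)/SE = (0.72727 − 0.75)/0.049346 = -0.461.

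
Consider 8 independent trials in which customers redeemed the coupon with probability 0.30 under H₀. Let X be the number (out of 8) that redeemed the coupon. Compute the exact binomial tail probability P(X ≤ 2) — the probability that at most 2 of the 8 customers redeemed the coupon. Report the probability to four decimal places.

X is binomial with n = 8 and p = 0.30.
P(X ≤ 2) = C(8,0)·0.30^0·0.70^8 + C(8,1)·0.30^1·0.70^7 + C(8,2)·0.30^2·0.70^6.
= 0.057648 + 0.197650 + 0.296475 = 0.5518.

P = 0.5518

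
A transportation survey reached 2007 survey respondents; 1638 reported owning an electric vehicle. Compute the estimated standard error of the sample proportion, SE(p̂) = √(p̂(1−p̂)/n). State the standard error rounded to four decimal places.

The sample proportion is 1638/2007 = 0.81614.
p̂(1−p̂) = 0.150056.
SE = √(0.150056/2007) = √0.000074766 = 0.0086.

SE = 0.0086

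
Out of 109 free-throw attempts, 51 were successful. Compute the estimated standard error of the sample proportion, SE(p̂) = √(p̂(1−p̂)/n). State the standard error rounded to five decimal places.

The sample proportion is 51/109 = 0.46789.
p̂(1−p̂) = 0.46789·0.53211 = 0.248969.
SE = √(0.248969/109) = √0.002284119 = 0.04779.

SE = 0.04779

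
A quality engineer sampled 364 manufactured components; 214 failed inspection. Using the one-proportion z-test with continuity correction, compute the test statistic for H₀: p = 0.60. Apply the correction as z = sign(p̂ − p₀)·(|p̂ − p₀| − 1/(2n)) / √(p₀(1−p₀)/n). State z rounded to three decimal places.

Sample proportion p̂ = 214/364 = 0.58791. p̂ − p₀ = -0.012088.
1/(2n) = 0.001374.
Corrected numerator: |-0.012088| − 0.001374 = 0.010714.
Null standard error: √(0.60·0.40/364) = √0.000659341 = 0.025678.
z = −0.010714/0.025678 = -0.417.

z = -0.417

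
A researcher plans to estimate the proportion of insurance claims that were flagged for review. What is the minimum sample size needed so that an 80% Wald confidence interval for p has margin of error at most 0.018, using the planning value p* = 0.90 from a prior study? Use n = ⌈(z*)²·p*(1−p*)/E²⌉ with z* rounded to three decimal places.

For 80% confidence, z* = 1.282.
p*(1−p*) = 0.0900.
Required n before rounding: 1.643524 × 0.0900 / 0.018² = 456.534.
⌈456.534⌉ = 457.

n = 457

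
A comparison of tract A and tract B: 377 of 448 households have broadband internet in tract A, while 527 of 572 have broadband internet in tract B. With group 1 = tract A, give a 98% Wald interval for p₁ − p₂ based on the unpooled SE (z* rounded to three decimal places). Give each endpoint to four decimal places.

p̂₁ = 0.84152, p̂₂ = 0.92133, so the observed difference is -0.07981.
Unpooled SE = √(p̂₁(1−p̂₁)/n₁ + p̂₂(1−p̂₂)/n₂) = √(0.000297691 + 0.000126717) = 0.020601.
For 98% confidence, z* = 2.326. Margin of error = 0.04792.
CI: -0.07981 ± 0.04792 = (-0.1277, -0.0319).

(-0.1277, -0.0319)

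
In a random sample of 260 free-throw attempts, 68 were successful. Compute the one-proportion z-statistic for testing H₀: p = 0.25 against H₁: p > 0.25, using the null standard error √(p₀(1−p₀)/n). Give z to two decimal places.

z = 0.43

The sample proportion is 68/260 = 0.26154.
Under H₀, SE = √(p₀(1−p₀)/n) = √(0.25·0.75/260) = √0.000721154 = 0.026854.
z = (p̂ − p₀)/SE = (0.26154 − 0.25)/0.026854 = 0.43.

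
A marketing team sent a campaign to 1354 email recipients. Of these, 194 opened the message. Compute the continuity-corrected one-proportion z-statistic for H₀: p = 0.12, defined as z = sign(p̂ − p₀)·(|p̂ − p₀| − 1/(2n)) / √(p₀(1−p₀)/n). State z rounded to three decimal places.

Sample proportion p̂ = 194/1354 = 0.14328. p̂ − p₀ = 0.023279.
1/(2n) = 0.000369.
Corrected numerator: |0.023279| − 0.000369 = 0.022910.
SE₀ = √(0.12·0.88/1354) = 0.008831.
z = (+)0.022910/0.008831 = 2.594.

z = 2.594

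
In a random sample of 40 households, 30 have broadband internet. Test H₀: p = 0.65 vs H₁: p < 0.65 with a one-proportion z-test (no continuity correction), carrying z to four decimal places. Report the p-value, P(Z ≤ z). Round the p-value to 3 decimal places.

p-value = 0.908

p̂ = 30/40 = 0.75000.
Null standard error: √(0.65·0.35/40) = √0.005687500 = 0.075416.
z = (p̂ − p₀)/SE = (30/40 − 0.65)/0.075416 ≈ 1.3260.
From the standard normal, P(Z ≤ z) = 0.908.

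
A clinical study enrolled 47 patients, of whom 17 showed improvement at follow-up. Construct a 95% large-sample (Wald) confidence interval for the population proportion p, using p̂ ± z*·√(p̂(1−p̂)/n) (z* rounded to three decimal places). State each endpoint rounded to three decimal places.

(0.224, 0.499)

The sample proportion is 17/47 = 0.36170.
SE(p̂) = √(0.36170·0.63830/47) = 0.070087.
For 95% confidence, z* = 1.960.
Margin = 1.960·0.070087 = 0.13737.
CI: 0.36170 ± 0.13737 = (0.224, 0.499).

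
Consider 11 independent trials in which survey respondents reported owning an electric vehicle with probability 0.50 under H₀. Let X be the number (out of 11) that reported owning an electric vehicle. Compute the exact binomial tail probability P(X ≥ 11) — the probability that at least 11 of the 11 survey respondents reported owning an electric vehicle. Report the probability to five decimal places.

X ~ Binomial(n=11, p=0.50).
P(X ≥ 11) = C(11,11)·0.50^11·0.50^0.
= 0.000488 = 0.00049.

P = 0.00049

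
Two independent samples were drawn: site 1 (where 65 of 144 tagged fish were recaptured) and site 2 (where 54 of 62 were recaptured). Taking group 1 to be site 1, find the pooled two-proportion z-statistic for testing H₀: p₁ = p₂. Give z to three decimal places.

Sample proportions: p̂₁ = 65/144 = 0.45139 and p̂₂ = 54/62 = 0.87097.
Pooled p̂ = (65+54)/(144+62) = 119/206 = 0.57767.
Pooled SE = √[0.2439674·0.02307348] ≈ 0.075028.
z = -0.41958/0.075028 = -5.592.

z = -5.592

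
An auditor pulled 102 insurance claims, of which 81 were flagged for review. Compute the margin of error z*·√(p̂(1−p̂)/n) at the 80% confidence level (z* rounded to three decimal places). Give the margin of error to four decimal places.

ME = 0.0513

p̂ = 81/102 = 0.79412.
Standard error of p̂: √(0.163495/102) = √0.001602890 = 0.040036.
z* = 1.282 at the 80% level.
ME = 1.282·0.040036 = 0.0513.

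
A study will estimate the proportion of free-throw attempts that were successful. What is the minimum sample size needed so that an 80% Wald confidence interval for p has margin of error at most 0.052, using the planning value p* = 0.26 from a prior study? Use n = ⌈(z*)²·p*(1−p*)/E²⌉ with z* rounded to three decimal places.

n = 117

The 80% critical value is z* = 1.282.
p*(1−p*) = 0.1924.
Required n before rounding: 1.643524 × 0.1924 / 0.052² = 116.943.
Rounding up, n = 117.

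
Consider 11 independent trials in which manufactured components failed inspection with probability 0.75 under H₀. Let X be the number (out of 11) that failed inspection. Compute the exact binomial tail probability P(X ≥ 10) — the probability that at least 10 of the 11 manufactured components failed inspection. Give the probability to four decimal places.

P = 0.1971

X is binomial with n = 11 and p = 0.75.
P(X ≥ 10) = C(11,10)·0.75^10·0.25^1 + C(11,11)·0.75^11·0.25^0.
= 0.154862 + 0.042235 = 0.1971.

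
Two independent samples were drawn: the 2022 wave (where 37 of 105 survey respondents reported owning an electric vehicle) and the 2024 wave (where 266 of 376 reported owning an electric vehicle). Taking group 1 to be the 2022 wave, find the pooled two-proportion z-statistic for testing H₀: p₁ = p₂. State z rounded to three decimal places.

z = -6.663

Sample proportions: p̂₁ = 37/105 = 0.35238 and p̂₂ = 266/376 = 0.70745.
Pooling: p̂ = 303/481 = 0.62994.
Pooled SE = √[0.2331162·0.01218338] ≈ 0.053293.
z = (p̂₁ − p̂₂)/SE = (0.35238 − 0.70745)/0.053293 = -0.35507/0.053293 = -6.663.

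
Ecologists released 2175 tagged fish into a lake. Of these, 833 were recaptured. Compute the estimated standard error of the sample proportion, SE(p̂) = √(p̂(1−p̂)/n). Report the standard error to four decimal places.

Sample proportion p̂ = 833/2175 = 0.38299.
p̂(1−p̂) = 0.38299·0.61701 = 0.236309.
SE = √(0.236309/2175) = 0.0104.

SE = 0.0104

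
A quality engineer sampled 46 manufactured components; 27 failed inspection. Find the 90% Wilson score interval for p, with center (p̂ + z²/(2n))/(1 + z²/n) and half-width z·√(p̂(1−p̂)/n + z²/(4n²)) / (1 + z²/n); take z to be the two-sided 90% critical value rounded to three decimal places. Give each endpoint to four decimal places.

(0.4660, 0.6983)

Here p̂ = 27/46 = 0.58696 and z = 1.645 (z² = 2.706025).
1 + z²/n = 1.058827.
Center = (0.58696 + 0.029413)/1.058827 = 0.58213.
Radicand: p̂(1−p̂)/n + z²/(4n²) = 0.005270404 + 0.000319710 = 0.005590114.
Half-width = z·√(radicand)/denom = 1.645·0.074767/1.058827 = 0.11616.
CI: 0.58213 ± 0.11616 = (0.4660, 0.6983).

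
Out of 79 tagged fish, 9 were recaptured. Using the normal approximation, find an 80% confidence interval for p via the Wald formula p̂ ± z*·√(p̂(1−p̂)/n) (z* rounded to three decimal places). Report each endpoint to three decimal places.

(0.068, 0.160)

The sample proportion is 9/79 = 0.11392.
SE(p̂) = √(0.11392·0.88608/79) = 0.035746.
z* = 1.282 at the 80% level.
Margin = 1.282·0.035746 = 0.04583.
So the interval runs from 0.068 to 0.160.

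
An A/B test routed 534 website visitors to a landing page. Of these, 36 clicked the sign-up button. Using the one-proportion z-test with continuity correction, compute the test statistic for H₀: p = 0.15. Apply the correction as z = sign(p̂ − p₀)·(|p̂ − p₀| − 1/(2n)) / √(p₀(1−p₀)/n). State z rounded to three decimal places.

The sample proportion is 36/534 = 0.06742. p̂ − p₀ = -0.082584.
1/(2n) = 0.000936.
Corrected numerator: |-0.082584| − 0.000936 = 0.081648.
Under H₀, SE = √(p₀(1−p₀)/n) = √(0.15·0.85/534) = √0.000238764 = 0.015452.
z = −0.081648/0.015452 = -5.284.

z = -5.284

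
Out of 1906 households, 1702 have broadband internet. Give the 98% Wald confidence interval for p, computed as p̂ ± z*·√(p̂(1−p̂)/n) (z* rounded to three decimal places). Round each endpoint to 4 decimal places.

(0.8765, 0.9094)

The sample proportion is 1702/1906 = 0.89297.
SE = √(p̂(1−p̂)/n) = √(0.095575/1906) = 0.007081.
For 98% confidence, z* = 2.326.
Margin = 2.326·0.007081 = 0.01647.
CI: 0.89297 ± 0.01647 = (0.8765, 0.9094).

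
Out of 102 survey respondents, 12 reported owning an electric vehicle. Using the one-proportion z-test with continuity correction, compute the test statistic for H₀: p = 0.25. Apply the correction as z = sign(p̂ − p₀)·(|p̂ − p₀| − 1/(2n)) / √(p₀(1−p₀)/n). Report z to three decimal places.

z = -2.973

p̂ = 12/102 = 0.11765. p̂ − p₀ = -0.132353.
1/(2n) = 0.004902.
Corrected numerator: |-0.132353| − 0.004902 = 0.127451.
Null standard error: √(0.25·0.75/102) = √0.001838235 = 0.042875.
z = (−)0.127451/0.042875 = -2.973.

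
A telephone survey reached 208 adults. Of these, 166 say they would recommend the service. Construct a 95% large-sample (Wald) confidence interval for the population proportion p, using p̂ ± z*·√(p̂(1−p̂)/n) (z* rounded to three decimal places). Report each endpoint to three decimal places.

(0.744, 0.853)

Sample proportion p̂ = 166/208 = 0.79808.
Standard error of p̂: √(0.161150/208) = √0.000774760 = 0.027835.
For 95% confidence, z* = 1.960.
Margin of error: 1.960 × 0.027835 = 0.05456.
Interval: 0.79808 ± 0.05456 → (0.744, 0.853).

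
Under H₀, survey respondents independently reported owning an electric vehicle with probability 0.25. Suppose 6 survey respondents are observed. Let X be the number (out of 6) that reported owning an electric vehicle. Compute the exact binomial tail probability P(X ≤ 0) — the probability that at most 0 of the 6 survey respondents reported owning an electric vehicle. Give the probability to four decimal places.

X ~ Binomial(n=6, p=0.25).
P(X ≤ 0) = C(6,0)·0.25^0·0.75^6.
= 0.177979 = 0.1780.

P = 0.1780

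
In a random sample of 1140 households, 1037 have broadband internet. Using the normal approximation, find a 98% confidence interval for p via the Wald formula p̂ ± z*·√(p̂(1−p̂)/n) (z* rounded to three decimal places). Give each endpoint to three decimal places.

(0.890, 0.929)

The sample proportion is 1037/1140 = 0.90965.
SE(p̂) = √(0.90965·0.09035/1140) = 0.008491.
The 98% critical value is z* = 2.326.
Margin = 2.326·0.008491 = 0.01975.
Interval: 0.90965 ± 0.01975 → (0.890, 0.929).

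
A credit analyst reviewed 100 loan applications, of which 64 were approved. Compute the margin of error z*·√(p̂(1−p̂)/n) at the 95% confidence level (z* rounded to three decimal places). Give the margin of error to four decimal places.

p̂ = 64/100 = 0.64000.
Standard error of p̂: √(0.230400/100) = √0.002304000 = 0.048000.
z* = 1.960 at the 95% level.
ME = 1.960·0.048000 = 0.0941.

ME = 0.0941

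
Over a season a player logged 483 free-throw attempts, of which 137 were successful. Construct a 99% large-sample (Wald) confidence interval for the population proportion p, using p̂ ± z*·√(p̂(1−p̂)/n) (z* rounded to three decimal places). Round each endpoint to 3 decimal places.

Sample proportion p̂ = 137/483 = 0.28364.
SE(p̂) = √(0.28364·0.71636/483) = 0.020511.
For 99% confidence, z* = 2.576.
Margin = 2.576·0.020511 = 0.05284.
Interval: 0.28364 ± 0.05284 → (0.231, 0.336).

(0.231, 0.336)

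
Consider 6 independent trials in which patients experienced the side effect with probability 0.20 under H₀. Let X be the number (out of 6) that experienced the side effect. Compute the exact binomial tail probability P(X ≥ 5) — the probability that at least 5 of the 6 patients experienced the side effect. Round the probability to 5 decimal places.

X ~ Binomial(n=6, p=0.20).
P(X ≥ 5) = C(6,5)·0.20^5·0.80^1 + C(6,6)·0.20^6·0.80^0.
= 0.001536 + 0.000064 = 0.00160.

P = 0.00160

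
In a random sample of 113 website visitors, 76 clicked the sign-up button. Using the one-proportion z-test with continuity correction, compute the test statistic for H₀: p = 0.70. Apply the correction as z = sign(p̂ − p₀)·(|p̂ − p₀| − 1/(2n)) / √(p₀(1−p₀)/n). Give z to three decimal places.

z = -0.534

p̂ = 76/113 = 0.67257. p̂ − p₀ = -0.027434.
Continuity correction 1/(2n) = 1/226 = 0.004425.
Corrected numerator: |-0.027434| − 0.004425 = 0.023009.
Under H₀, SE = √(p₀(1−p₀)/n) = √(0.70·0.30/113) = √0.001858407 = 0.043109.
z = (−)0.023009/0.043109 = -0.534.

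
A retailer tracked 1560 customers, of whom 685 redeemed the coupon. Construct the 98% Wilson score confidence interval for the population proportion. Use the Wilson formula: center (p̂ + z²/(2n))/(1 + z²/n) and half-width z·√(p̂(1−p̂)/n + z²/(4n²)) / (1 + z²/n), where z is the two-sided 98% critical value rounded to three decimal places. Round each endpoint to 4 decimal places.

(0.4101, 0.4685)

Here p̂ = 685/1560 = 0.43910 and z = 2.326 (z² = 5.410276).
1 + z²/n = 1.003468.
Center = (0.43910 + 0.001734)/1.003468 = 0.43931.
Radicand: p̂(1−p̂)/n + z²/(4n²) = 0.000157879 + 0.000000556 = 0.000158435.
Half-width = 2.326·√0.000158435/1.003468 = 0.02918.
Interval: 0.43931 ± 0.02918 → (0.4101, 0.4685).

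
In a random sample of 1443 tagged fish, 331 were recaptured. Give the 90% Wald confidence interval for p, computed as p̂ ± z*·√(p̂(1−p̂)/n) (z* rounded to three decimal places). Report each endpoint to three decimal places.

(0.211, 0.248)

The sample proportion is 331/1443 = 0.22938.
SE(p̂) = √(0.22938·0.77062/1443) = 0.011068.
For 90% confidence, z* = 1.645.
Margin of error: 1.645 × 0.011068 = 0.01821.
So the interval runs from 0.211 to 0.248.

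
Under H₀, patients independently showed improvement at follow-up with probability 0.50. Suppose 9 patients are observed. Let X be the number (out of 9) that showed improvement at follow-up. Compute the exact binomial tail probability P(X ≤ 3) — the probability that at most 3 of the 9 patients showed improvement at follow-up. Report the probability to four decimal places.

X ~ Binomial(n=9, p=0.50).
P(X ≤ 3) = C(9,0)·0.50^0·0.50^9 + C(9,1)·0.50^1·0.50^8 + C(9,2)·0.50^2·0.50^7 + C(9,3)·0.50^3·0.50^6.
= 0.001953 + 0.017578 + 0.070312 + 0.164062 = 0.2539.

P = 0.2539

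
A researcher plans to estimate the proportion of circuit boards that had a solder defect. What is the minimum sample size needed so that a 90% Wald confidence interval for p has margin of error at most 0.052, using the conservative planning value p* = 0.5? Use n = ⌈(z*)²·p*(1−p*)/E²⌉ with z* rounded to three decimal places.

n = 251

For 90% confidence, z* = 1.645.
p*(1−p*) = 0.2500.
Required n before rounding: 2.706025 × 0.2500 / 0.052² = 250.187.
⌈250.187⌉ = 251.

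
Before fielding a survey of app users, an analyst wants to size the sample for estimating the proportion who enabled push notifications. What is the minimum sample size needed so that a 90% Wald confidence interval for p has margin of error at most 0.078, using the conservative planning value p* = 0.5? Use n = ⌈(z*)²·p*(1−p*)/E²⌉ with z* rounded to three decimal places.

n = 112

For 90% confidence, z* = 1.645.
p*(1−p*) = 0.2500.
Required n before rounding: 2.706025 × 0.2500 / 0.078² = 111.194.
Rounding up, n = 112.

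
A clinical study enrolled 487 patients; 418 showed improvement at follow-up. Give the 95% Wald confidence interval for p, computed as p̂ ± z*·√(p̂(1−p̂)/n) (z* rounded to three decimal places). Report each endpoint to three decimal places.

(0.827, 0.889)

The sample proportion is 418/487 = 0.85832.
SE = √(p̂(1−p̂)/n) = √(0.121609/487) = 0.015802.
For 95% confidence, z* = 1.960.
Margin = 1.960·0.015802 = 0.03097.
So the interval runs from 0.827 to 0.889.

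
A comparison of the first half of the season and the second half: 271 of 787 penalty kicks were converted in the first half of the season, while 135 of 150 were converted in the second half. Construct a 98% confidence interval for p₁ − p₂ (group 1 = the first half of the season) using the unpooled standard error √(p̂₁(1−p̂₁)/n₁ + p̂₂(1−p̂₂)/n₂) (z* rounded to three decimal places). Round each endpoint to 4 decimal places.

p̂₁ = 271/787 = 0.34435, p̂₂ = 135/150 = 0.90000; p̂₁ − p̂₂ = -0.55565.
SE = √(0.000286876 + 0.000600000) = √0.000886876 = 0.029780.
z* = 2.326 at the 98% level. Margin of error = 0.06927.
So the interval runs from -0.6249 to -0.4864.

(-0.6249, -0.4864)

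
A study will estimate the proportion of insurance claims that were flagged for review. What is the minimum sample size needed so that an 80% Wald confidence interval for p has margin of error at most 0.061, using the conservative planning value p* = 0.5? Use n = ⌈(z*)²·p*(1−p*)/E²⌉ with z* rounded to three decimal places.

n = 111

For 80% confidence, z* = 1.282.
p*(1−p*) = 0.50·0.50 = 0.2500.
(z*)²·p*(1−p*)/E² = 1.643524·0.2500/0.003721 = 110.422.
Rounding up, n = 111.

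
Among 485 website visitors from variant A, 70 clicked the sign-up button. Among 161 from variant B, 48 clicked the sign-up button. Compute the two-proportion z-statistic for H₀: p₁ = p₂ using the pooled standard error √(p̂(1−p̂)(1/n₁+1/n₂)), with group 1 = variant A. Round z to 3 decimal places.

z = -4.376

p̂₁ = 70/485 = 0.14433, p̂₂ = 48/161 = 0.29814.
Pooled p̂ = (70+48)/(485+161) = 118/646 = 0.18266.
Pooled SE = √[0.1492969·0.00827304] ≈ 0.035145.
z = -0.15381/0.035145 = -4.376.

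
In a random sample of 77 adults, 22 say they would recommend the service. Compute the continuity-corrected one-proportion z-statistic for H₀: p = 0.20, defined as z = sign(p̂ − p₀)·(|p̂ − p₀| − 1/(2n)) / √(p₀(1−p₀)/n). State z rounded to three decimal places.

z = 1.738

With x = 22 successes in n = 77, p̂ = 0.28571. p̂ − p₀ = 0.085714.
Continuity correction 1/(2n) = 1/154 = 0.006494.
Corrected numerator: |0.085714| − 0.006494 = 0.079220.
Under H₀, SE = √(p₀(1−p₀)/n) = √(0.20·0.80/77) = √0.002077922 = 0.045584.
z = (+)0.079220/0.045584 = 1.738.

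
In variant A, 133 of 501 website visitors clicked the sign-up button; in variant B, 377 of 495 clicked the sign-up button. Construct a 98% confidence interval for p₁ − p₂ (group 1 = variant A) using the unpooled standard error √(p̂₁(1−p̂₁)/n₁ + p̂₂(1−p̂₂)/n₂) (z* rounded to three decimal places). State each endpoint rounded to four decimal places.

p̂₁ = 133/501 = 0.26547, p̂₂ = 377/495 = 0.76162; p̂₁ − p̂₂ = -0.49615.
Unpooled SE = √(p̂₁(1−p̂₁)/n₁ + p̂₂(1−p̂₂)/n₂) = √(0.000389212 + 0.000366782) = 0.027495.
The 98% critical value is z* = 2.326. Margin = 2.326·0.027495 = 0.06395.
Interval: -0.49615 ± 0.06395 → (-0.5601, -0.4322).

(-0.5601, -0.4322)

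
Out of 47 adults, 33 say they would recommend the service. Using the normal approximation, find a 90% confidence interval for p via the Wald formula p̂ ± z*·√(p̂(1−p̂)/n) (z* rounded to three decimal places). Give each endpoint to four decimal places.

(0.5924, 0.8119)

The sample proportion is 33/47 = 0.70213.
Standard error of p̂: √(0.209144/47) = √0.004449881 = 0.066707.
For 90% confidence, z* = 1.645.
Margin of error: 1.645 × 0.066707 = 0.10973.
Interval: 0.70213 ± 0.10973 → (0.5924, 0.8119).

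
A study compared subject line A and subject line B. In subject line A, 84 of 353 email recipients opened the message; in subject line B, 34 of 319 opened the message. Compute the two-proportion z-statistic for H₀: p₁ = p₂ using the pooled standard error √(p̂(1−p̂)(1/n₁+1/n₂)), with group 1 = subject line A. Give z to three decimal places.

Sample proportions: p̂₁ = 84/353 = 0.23796 and p̂₂ = 34/319 = 0.10658.
Pooling: p̂ = 118/672 = 0.17560.
Pooled SE = √[0.1447616·0.00596766] ≈ 0.029392.
z = 0.13138/0.029392 = 4.470.

z = 4.470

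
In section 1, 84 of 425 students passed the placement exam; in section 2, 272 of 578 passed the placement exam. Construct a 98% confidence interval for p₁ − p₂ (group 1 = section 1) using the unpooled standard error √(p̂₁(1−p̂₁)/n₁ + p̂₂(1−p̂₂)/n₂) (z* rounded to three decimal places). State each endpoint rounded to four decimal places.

(-0.3389, -0.2070)

p̂₁ = 84/425 = 0.19765, p̂₂ = 272/578 = 0.47059; p̂₁ − p̂₂ = -0.27294.
SE = √(0.000373136 + 0.000431029) = √0.000804165 = 0.028358.
For 98% confidence, z* = 2.326. Margin = 2.326·0.028358 = 0.06596.
CI: -0.27294 ± 0.06596 = (-0.3389, -0.2070).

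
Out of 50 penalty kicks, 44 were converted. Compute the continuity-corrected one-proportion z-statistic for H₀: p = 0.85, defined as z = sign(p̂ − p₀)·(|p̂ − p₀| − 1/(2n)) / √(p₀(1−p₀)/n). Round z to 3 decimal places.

Sample proportion p̂ = 44/50 = 0.88000. p̂ − p₀ = 0.030000.
1/(2n) = 0.010000.
Corrected numerator: |0.030000| − 0.010000 = 0.020000.
Under H₀, SE = √(p₀(1−p₀)/n) = √(0.85·0.15/50) = √0.002550000 = 0.050498.
z = +0.020000/0.050498 = 0.396.

z = 0.396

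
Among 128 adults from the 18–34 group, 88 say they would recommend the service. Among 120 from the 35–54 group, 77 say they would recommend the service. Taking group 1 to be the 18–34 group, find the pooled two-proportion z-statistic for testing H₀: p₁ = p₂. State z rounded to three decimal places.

p̂₁ = 88/128 = 0.68750, p̂₂ = 77/120 = 0.64167.
Pooling: p̂ = 165/248 = 0.66532.
Pooled SE = √[0.2226684·0.01614583] ≈ 0.059960.
z = 0.04583/0.059960 = 0.764.

z = 0.764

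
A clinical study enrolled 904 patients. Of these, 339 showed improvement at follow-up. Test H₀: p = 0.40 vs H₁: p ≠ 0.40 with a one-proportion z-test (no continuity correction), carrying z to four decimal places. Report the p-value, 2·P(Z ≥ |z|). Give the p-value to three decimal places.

p-value = 0.125

The sample proportion is 339/904 = 0.37500.
Under H₀, SE = √(p₀(1−p₀)/n) = √(0.40·0.60/904) = √0.000265487 = 0.016294.
Test statistic (full precision, shown to 4 dp): z = (339/904 − 0.40)/SE₀ ≈ -1.5343.
From the standard normal, 2·P(Z ≥ |z|) = 0.125.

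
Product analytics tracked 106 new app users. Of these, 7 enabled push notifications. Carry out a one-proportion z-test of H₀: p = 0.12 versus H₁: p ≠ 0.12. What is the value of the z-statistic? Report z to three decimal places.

p̂ = 7/106 = 0.06604.
SE₀ = √(0.12·0.88/106) = 0.031563.
Test statistic: z = -0.05396/0.031563 = -1.710.

z = -1.710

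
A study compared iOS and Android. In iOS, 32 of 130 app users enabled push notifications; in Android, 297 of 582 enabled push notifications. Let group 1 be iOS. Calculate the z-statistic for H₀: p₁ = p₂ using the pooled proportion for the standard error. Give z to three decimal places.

z = -5.462

p̂₁ = 32/130 = 0.24615, p̂₂ = 297/582 = 0.51031.
Pooled p̂ = (32+297)/(130+582) = 329/712 = 0.46208.
Pooled SE = √[0.2485620·0.00941052] ≈ 0.048364.
z = -0.26416/0.048364 = -5.462.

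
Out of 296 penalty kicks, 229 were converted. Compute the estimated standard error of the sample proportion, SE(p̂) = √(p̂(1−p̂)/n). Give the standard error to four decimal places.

SE = 0.0243

p̂ = 229/296 = 0.77365.
p̂(1−p̂) = 0.77365·0.22635 = 0.175116.
SE = √(0.175116/296) = √0.000591608 = 0.0243.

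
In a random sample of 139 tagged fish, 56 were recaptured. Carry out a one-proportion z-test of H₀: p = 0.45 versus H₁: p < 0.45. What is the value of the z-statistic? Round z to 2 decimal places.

z = -1.12

p̂ = 56/139 = 0.40288.
Under H₀, SE = √(p₀(1−p₀)/n) = √(0.45·0.55/139) = √0.001780576 = 0.042197.
z = (0.40288 − 0.45)/0.042197 = -0.04712/0.042197 = -1.12.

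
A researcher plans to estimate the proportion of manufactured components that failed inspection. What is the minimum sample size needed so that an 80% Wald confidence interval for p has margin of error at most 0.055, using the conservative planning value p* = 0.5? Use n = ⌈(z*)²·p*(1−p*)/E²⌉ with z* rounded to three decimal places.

z* = 1.282 at the 80% level.
p*(1−p*) = 0.2500.
Required n before rounding: 1.643524 × 0.2500 / 0.055² = 135.828.
⌈135.828⌉ = 136.

n = 136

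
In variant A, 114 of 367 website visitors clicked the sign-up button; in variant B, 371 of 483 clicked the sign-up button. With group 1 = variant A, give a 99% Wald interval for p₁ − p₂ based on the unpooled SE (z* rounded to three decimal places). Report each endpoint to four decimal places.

p̂₁ = 114/367 = 0.31063, p̂₂ = 371/483 = 0.76812; p̂₁ − p̂₂ = -0.45749.
SE = √(0.000583482 + 0.000368766) = √0.000952248 = 0.030859.
The 99% critical value is z* = 2.576. Margin of error = 0.07949.
Interval: -0.45749 ± 0.07949 → (-0.5370, -0.3780).

(-0.5370, -0.3780)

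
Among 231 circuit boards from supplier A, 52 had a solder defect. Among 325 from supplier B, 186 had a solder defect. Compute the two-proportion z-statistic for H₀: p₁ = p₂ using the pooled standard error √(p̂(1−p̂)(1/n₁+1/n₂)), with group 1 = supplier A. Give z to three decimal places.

z = -8.154

p̂₁ = 52/231 = 0.22511, p̂₂ = 186/325 = 0.57231.
Pooling: p̂ = 238/556 = 0.42806.
SE = √[p̂(1−p̂)(1/n₁+1/n₂)] = √[0.42806·0.57194·(1/231+1/325)] ≈ 0.042581.
z = -0.34720/0.042581 = -8.154.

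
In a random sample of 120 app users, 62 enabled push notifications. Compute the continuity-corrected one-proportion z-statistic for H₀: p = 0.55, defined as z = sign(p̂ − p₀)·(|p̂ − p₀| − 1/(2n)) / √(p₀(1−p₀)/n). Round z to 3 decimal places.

Sample proportion p̂ = 62/120 = 0.51667. p̂ − p₀ = -0.033333.
1/(2n) = 0.004167.
Corrected numerator: |-0.033333| − 0.004167 = 0.029166.
Under H₀, SE = √(p₀(1−p₀)/n) = √(0.55·0.45/120) = √0.002062500 = 0.045415.
z = −0.029166/0.045415 = -0.642.

z = -0.642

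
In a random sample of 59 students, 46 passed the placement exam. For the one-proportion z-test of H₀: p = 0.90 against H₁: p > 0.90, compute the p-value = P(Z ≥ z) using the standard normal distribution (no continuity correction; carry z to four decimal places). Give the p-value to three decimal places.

p-value = 0.999

p̂ = 46/59 = 0.77966.
SE₀ = √(0.90·0.10/59) = 0.039057.
Test statistic (full precision, shown to 4 dp): z = (46/59 − 0.90)/SE₀ ≈ -3.0811.
From the standard normal, P(Z ≥ z) = 0.999.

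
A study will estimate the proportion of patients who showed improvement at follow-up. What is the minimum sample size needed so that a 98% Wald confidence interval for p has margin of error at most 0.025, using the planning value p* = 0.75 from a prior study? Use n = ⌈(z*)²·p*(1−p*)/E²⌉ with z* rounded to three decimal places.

n = 1624

For 98% confidence, z* = 2.326.
p*(1−p*) = 0.1875.
(z*)²·p*(1−p*)/E² = 5.410276·0.1875/0.000625 = 1623.083.
Rounding up, n = 1624.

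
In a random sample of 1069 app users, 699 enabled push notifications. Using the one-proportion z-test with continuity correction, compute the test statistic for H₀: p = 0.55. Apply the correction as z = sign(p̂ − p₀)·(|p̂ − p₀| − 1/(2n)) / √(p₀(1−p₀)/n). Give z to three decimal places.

p̂ = 699/1069 = 0.65388. p̂ − p₀ = 0.103882.
Continuity correction 1/(2n) = 1/2138 = 0.000468.
Corrected numerator: |0.103882| − 0.000468 = 0.103414.
Null standard error: √(0.55·0.45/1069) = √0.000231525 = 0.015216.
z = (+)0.103414/0.015216 = 6.796.

z = 6.796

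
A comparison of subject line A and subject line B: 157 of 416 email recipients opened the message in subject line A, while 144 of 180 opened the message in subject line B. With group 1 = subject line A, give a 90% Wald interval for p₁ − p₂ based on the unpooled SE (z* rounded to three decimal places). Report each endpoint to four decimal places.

p̂₁ = 157/416 = 0.37740, p̂₂ = 144/180 = 0.80000; p̂₁ − p̂₂ = -0.42260.
Unpooled SE = √(p̂₁(1−p̂₁)/n₁ + p̂₂(1−p̂₂)/n₂) = √(0.000564832 + 0.000888889) = 0.038128.
z* = 1.645 at the 90% level. Margin of error = 0.06272.
So the interval runs from -0.4853 to -0.3599.

(-0.4853, -0.3599)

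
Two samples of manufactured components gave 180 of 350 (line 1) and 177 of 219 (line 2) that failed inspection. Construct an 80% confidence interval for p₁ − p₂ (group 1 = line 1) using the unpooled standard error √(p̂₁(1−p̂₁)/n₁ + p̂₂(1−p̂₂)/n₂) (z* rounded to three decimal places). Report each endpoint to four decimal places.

p̂₁ = 180/350 = 0.51429, p̂₂ = 177/219 = 0.80822; p̂₁ − p̂₂ = -0.29393.
Unpooled SE = √(p̂₁(1−p̂₁)/n₁ + p̂₂(1−p̂₂)/n₂) = √(0.000713703 + 0.000707767) = 0.037702.
For 80% confidence, z* = 1.282. Margin = 1.282·0.037702 = 0.04833.
Interval: -0.29393 ± 0.04833 → (-0.3423, -0.2456).

(-0.3423, -0.2456)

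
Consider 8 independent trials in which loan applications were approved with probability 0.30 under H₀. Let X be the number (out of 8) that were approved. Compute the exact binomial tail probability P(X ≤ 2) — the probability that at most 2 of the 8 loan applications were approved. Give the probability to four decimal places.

X is binomial with n = 8 and p = 0.30.
P(X ≤ 2) = C(8,0)·0.30^0·0.70^8 + C(8,1)·0.30^1·0.70^7 + C(8,2)·0.30^2·0.70^6.
= 0.057648 + 0.197650 + 0.296475 = 0.5518.

P = 0.5518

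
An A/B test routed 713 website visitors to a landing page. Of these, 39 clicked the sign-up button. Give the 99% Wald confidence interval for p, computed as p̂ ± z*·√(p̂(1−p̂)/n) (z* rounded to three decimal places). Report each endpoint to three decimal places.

(0.033, 0.077)

The sample proportion is 39/713 = 0.05470.
Standard error of p̂: √(0.051707/713) = √0.000072520 = 0.008516.
The 99% critical value is z* = 2.576.
Margin of error: 2.576 × 0.008516 = 0.02194.
Interval: 0.05470 ± 0.02194 → (0.033, 0.077).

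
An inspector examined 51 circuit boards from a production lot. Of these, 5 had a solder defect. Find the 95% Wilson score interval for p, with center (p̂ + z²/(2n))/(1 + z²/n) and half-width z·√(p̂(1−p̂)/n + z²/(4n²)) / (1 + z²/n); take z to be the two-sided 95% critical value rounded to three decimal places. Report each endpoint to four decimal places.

Here p̂ = 5/51 = 0.09804 and z = 1.960 (z² = 3.841600).
1 + z²/n = 1.075325.
Center = (0.09804 + 0.037663)/1.075325 = 0.12620.
Radicand: p̂(1−p̂)/n + z²/(4n²) = 0.001733873 + 0.000369243 = 0.002103116.
Half-width = 1.960·√0.002103116/1.075325 = 0.08359.
So the interval runs from 0.0426 to 0.2098.

(0.0426, 0.2098)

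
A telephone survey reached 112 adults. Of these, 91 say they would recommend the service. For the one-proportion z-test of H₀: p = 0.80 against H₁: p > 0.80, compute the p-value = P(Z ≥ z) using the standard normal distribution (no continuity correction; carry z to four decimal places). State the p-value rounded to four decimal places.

The sample proportion is 91/112 = 0.81250.
Under H₀, SE = √(p₀(1−p₀)/n) = √(0.80·0.20/112) = √0.001428571 = 0.037796.
z = (p̂ − p₀)/SE = (91/112 − 0.80)/0.037796 ≈ 0.3307.
From the standard normal, P(Z ≥ z) = 0.3704.

p-value = 0.3704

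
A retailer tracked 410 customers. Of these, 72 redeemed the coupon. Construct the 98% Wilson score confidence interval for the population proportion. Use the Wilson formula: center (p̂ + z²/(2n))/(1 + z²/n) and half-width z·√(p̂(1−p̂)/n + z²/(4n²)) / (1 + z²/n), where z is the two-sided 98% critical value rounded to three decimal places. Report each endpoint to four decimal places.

(0.1362, 0.2235)

p̂ = 72/410 = 0.17561; z = 2.326, so z² = 5.410276.
Denominator 1 + z²/n = 1 + 5.410276/410 = 1.013196.
Adjusted center: (0.17561 + z²/(2n))/1.013196 = 0.17983.
Radicand: p̂(1−p̂)/n + z²/(4n²) = 0.000353100 + 0.000008046 = 0.000361146.
Half-width = z·√(radicand)/denom = 2.326·0.019004/1.013196 = 0.04363.
So the interval runs from 0.1362 to 0.2235.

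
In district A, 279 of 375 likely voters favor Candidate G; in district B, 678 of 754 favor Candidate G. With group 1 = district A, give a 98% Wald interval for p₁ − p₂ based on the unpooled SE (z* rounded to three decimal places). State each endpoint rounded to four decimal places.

p̂₁ = 279/375 = 0.74400, p̂₂ = 678/754 = 0.89920; p̂₁ − p̂₂ = -0.15520.
Unpooled SE = √(p̂₁(1−p̂₁)/n₁ + p̂₂(1−p̂₂)/n₂) = √(0.000507904 + 0.000120207) = 0.025062.
z* = 2.326 at the 98% level. Margin of error = 0.05829.
Interval: -0.15520 ± 0.05829 → (-0.2135, -0.0969).

(-0.2135, -0.0969)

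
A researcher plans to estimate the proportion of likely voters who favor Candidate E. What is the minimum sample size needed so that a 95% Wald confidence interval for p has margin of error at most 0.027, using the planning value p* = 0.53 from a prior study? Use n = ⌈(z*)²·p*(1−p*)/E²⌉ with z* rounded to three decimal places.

n = 1313

z* = 1.960 at the 95% level.
p*(1−p*) = 0.2491.
(z*)²·p*(1−p*)/E² = 3.841600·0.2491/0.000729 = 1312.678.
Rounding up, n = 1313.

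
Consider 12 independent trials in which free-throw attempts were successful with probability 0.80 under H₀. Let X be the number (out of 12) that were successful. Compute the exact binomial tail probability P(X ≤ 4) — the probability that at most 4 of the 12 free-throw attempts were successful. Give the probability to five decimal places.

P = 0.00058

X ~ Binomial(n=12, p=0.80).
P(X ≤ 4) = Σ_{j=0}^{4} C(12,j)·0.80^j·0.20^{12−j}.
= 0.000000 + 0.000000 + 0.000004 + 0.000058 + 0.000519 = 0.00058.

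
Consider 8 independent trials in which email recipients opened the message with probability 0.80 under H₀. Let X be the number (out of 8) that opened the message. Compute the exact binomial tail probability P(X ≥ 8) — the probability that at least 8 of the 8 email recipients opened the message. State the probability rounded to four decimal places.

X is binomial with n = 8 and p = 0.80.
P(X ≥ 8) = C(8,8)·0.80^8·0.20^0.
= 0.167772 = 0.1678.

P = 0.1678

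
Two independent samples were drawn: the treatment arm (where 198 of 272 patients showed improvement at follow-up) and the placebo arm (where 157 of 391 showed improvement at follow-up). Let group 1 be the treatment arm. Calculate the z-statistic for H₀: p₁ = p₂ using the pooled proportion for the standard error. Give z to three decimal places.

p̂₁ = 198/272 = 0.72794, p̂₂ = 157/391 = 0.40153.
Pooling: p̂ = 355/663 = 0.53544.
Pooled SE = √[0.2487437·0.00623402] ≈ 0.039379.
z = 0.32641/0.039379 = 8.289.

z = 8.289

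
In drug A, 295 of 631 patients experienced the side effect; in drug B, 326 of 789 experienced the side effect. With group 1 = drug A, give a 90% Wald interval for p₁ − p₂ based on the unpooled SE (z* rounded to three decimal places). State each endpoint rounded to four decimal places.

p̂₁ = 295/631 = 0.46751, p̂₂ = 326/789 = 0.41318; p̂₁ − p̂₂ = 0.05433.
Unpooled SE = √(p̂₁(1−p̂₁)/n₁ + p̂₂(1−p̂₂)/n₂) = √(0.000394524 + 0.000307304) = 0.026492.
z* = 1.645 at the 90% level. Margin = 1.645·0.026492 = 0.04358.
So the interval runs from 0.0108 to 0.0979.

(0.0108, 0.0979)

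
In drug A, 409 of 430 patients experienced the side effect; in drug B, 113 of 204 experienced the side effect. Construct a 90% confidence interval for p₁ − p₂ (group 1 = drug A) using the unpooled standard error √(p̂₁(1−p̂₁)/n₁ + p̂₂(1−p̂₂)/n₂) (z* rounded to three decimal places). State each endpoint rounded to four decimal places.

p̂₁ = 409/430 = 0.95116, p̂₂ = 113/204 = 0.55392; p̂₁ − p̂₂ = 0.39724.
Unpooled SE = √(p̂₁(1−p̂₁)/n₁ + p̂₂(1−p̂₂)/n₂) = √(0.000108028 + 0.001211238) = 0.036322.
z* = 1.645 at the 90% level. Margin of error = 0.05975.
CI: 0.39724 ± 0.05975 = (0.3375, 0.4570).

(0.3375, 0.4570)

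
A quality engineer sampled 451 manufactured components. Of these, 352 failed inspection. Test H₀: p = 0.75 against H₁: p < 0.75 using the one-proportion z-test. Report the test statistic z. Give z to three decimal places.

With x = 352 successes in n = 451, p̂ = 0.78049.
Null standard error: √(0.75·0.25/451) = √0.000415743 = 0.020390.
Test statistic: z = 0.03049/0.020390 = 1.495.

z = 1.495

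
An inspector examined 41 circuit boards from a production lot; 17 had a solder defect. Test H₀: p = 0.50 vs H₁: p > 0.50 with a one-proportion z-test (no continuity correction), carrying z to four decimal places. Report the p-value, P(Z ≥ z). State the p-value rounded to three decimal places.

p-value = 0.863

Sample proportion p̂ = 17/41 = 0.41463.
SE₀ = √(0.50·0.50/41) = 0.078087.
z = (p̂ − p₀)/SE = (17/41 − 0.50)/0.078087 ≈ -1.0932.
p-value = P(Z ≥ z) with z = -1.0932 → 0.863.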